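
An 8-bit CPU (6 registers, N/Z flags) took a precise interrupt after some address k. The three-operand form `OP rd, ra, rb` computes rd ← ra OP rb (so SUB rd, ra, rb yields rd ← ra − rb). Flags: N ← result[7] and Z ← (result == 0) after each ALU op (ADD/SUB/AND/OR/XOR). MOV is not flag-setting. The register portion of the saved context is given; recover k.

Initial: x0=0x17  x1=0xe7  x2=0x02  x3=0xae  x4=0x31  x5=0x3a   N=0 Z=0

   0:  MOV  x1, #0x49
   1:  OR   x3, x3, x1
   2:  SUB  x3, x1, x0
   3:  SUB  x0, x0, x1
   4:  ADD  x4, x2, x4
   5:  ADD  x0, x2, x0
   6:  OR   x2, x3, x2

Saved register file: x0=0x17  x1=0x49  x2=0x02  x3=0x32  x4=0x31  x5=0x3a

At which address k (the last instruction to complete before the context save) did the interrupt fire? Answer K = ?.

after  0: x0=0x17 x1=0x49 x2=0x02 x3=0xae x4=0x31 x5=0x3a  N=0 Z=0
after  1: x0=0x17 x1=0x49 x2=0x02 x3=0xef x4=0x31 x5=0x3a  N=1 Z=0
after  2: x0=0x17 x1=0x49 x2=0x02 x3=0x32 x4=0x31 x5=0x3a  N=0 Z=0
-- IRQ taken; context saved, return-PC = 3 --

K = 2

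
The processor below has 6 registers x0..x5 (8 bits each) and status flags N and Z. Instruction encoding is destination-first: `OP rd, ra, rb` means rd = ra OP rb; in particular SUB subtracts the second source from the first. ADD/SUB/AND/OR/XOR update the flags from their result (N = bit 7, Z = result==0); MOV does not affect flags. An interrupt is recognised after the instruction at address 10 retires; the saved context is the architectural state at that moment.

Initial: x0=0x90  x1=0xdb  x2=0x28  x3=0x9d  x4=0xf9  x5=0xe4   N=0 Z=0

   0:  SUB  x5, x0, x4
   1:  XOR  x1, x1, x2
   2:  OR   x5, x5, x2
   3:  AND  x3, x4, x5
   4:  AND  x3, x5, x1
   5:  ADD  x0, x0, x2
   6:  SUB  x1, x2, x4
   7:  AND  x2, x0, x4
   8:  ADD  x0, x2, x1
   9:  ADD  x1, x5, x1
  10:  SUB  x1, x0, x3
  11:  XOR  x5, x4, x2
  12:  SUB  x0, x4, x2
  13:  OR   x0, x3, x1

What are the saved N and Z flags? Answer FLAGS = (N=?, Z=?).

after  0: x0=0x90 x1=0xdb x2=0x28 x3=0x9d x4=0xf9 x5=0x97  N=1 Z=0
after  1: x0=0x90 x1=0xf3 x2=0x28 x3=0x9d x4=0xf9 x5=0x97  N=1 Z=0
after  2: x0=0x90 x1=0xf3 x2=0x28 x3=0x9d x4=0xf9 x5=0xbf  N=1 Z=0
after  3: x0=0x90 x1=0xf3 x2=0x28 x3=0xb9 x4=0xf9 x5=0xbf  N=1 Z=0
after  4: x0=0x90 x1=0xf3 x2=0x28 x3=0xb3 x4=0xf9 x5=0xbf  N=1 Z=0
after  5: x0=0xb8 x1=0xf3 x2=0x28 x3=0xb3 x4=0xf9 x5=0xbf  N=1 Z=0
after  6: x0=0xb8 x1=0x2f x2=0x28 x3=0xb3 x4=0xf9 x5=0xbf  N=0 Z=0
after  7: x0=0xb8 x1=0x2f x2=0xb8 x3=0xb3 x4=0xf9 x5=0xbf  N=1 Z=0
after  8: x0=0xe7 x1=0x2f x2=0xb8 x3=0xb3 x4=0xf9 x5=0xbf  N=1 Z=0
after  9: x0=0xe7 x1=0xee x2=0xb8 x3=0xb3 x4=0xf9 x5=0xbf  N=1 Z=0
after 10: x0=0xe7 x1=0x34 x2=0xb8 x3=0xb3 x4=0xf9 x5=0xbf  N=0 Z=0
-- IRQ taken; context saved, return-PC = 11 --

FLAGS = (N=0, Z=0)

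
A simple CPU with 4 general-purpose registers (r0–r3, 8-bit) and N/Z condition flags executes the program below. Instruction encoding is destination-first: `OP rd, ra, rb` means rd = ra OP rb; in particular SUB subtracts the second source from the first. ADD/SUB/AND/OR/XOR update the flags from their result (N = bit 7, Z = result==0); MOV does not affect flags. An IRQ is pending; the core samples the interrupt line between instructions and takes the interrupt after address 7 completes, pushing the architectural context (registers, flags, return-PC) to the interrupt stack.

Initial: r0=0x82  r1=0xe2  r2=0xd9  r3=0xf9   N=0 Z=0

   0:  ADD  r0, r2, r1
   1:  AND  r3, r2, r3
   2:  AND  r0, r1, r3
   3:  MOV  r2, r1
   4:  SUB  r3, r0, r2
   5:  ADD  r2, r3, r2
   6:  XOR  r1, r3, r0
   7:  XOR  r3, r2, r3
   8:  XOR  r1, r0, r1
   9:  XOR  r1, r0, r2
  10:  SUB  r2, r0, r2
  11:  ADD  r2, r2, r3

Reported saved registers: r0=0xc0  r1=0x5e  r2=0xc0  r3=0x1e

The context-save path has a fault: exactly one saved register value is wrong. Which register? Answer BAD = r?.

after  0: r0=0xbb r1=0xe2 r2=0xd9 r3=0xf9  N=1 Z=0
after  1: r0=0xbb r1=0xe2 r2=0xd9 r3=0xd9  N=1 Z=0
after  2: r0=0xc0 r1=0xe2 r2=0xd9 r3=0xd9  N=1 Z=0
after  3: r0=0xc0 r1=0xe2 r2=0xe2 r3=0xd9  N=1 Z=0
after  4: r0=0xc0 r1=0xe2 r2=0xe2 r3=0xde  N=1 Z=0
after  5: r0=0xc0 r1=0xe2 r2=0xc0 r3=0xde  N=1 Z=0
after  6: r0=0xc0 r1=0x1e r2=0xc0 r3=0xde  N=0 Z=0
after  7: r0=0xc0 r1=0x1e r2=0xc0 r3=0x1e  N=0 Z=0
-- IRQ taken; context saved, return-PC = 8 --
mismatch: r1: reported 0x5e vs actual 0x1e

BAD = r1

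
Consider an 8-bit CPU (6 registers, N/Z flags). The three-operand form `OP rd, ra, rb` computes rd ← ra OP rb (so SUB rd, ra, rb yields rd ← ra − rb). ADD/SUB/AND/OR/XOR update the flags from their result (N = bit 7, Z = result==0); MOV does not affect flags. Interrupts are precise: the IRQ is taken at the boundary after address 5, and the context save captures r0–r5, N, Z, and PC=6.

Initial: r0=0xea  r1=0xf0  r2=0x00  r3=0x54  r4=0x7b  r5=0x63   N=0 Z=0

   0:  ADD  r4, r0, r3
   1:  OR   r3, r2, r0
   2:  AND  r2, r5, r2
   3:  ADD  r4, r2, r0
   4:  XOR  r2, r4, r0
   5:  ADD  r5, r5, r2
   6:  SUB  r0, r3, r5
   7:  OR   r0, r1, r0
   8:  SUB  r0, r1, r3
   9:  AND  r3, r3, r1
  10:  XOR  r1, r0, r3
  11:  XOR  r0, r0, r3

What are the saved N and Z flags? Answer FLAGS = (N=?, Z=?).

FLAGS = (N=0, Z=0)

after  0: r0=0xea r1=0xf0 r2=0x00 r3=0x54 r4=0x3e r5=0x63  N=0 Z=0
after  1: r0=0xea r1=0xf0 r2=0x00 r3=0xea r4=0x3e r5=0x63  N=1 Z=0
after  2: r0=0xea r1=0xf0 r2=0x00 r3=0xea r4=0x3e r5=0x63  N=0 Z=1
after  3: r0=0xea r1=0xf0 r2=0x00 r3=0xea r4=0xea r5=0x63  N=1 Z=0
after  4: r0=0xea r1=0xf0 r2=0x00 r3=0xea r4=0xea r5=0x63  N=0 Z=1
after  5: r0=0xea r1=0xf0 r2=0x00 r3=0xea r4=0xea r5=0x63  N=0 Z=0
-- IRQ taken; context saved, return-PC = 6 --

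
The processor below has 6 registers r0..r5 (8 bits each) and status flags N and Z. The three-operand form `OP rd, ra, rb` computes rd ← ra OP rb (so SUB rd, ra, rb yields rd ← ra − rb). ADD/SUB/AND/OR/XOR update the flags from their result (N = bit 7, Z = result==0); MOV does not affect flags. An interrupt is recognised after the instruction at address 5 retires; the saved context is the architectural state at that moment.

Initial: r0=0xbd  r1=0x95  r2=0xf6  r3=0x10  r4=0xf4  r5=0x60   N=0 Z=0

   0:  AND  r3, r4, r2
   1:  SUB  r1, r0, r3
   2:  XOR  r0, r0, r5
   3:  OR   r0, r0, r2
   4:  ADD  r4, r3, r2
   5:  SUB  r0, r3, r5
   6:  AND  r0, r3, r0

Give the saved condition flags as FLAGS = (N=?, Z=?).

FLAGS = (N=1, Z=0)

after  0: r0=0xbd r1=0x95 r2=0xf6 r3=0xf4 r4=0xf4 r5=0x60  N=1 Z=0
after  1: r0=0xbd r1=0xc9 r2=0xf6 r3=0xf4 r4=0xf4 r5=0x60  N=1 Z=0
after  2: r0=0xdd r1=0xc9 r2=0xf6 r3=0xf4 r4=0xf4 r5=0x60  N=1 Z=0
after  3: r0=0xff r1=0xc9 r2=0xf6 r3=0xf4 r4=0xf4 r5=0x60  N=1 Z=0
after  4: r0=0xff r1=0xc9 r2=0xf6 r3=0xf4 r4=0xea r5=0x60  N=1 Z=0
after  5: r0=0x94 r1=0xc9 r2=0xf6 r3=0xf4 r4=0xea r5=0x60  N=1 Z=0
-- IRQ taken; context saved, return-PC = 6 --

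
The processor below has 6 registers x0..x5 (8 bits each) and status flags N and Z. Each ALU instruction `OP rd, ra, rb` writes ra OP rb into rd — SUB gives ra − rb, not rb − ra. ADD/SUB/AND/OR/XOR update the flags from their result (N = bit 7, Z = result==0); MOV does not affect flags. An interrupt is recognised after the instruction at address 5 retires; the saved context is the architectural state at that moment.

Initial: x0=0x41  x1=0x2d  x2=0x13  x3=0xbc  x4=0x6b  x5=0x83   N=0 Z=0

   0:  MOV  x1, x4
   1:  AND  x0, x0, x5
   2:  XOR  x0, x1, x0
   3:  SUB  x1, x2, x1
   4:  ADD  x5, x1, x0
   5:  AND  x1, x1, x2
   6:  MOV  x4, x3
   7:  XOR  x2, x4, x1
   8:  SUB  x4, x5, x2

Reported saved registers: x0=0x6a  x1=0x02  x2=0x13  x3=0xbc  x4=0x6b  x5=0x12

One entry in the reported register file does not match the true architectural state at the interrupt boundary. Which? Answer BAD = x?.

after  0: x0=0x41 x1=0x6b x2=0x13 x3=0xbc x4=0x6b x5=0x83  N=0 Z=0
after  1: x0=0x01 x1=0x6b x2=0x13 x3=0xbc x4=0x6b x5=0x83  N=0 Z=0
after  2: x0=0x6a x1=0x6b x2=0x13 x3=0xbc x4=0x6b x5=0x83  N=0 Z=0
after  3: x0=0x6a x1=0xa8 x2=0x13 x3=0xbc x4=0x6b x5=0x83  N=1 Z=0
after  4: x0=0x6a x1=0xa8 x2=0x13 x3=0xbc x4=0x6b x5=0x12  N=0 Z=0
after  5: x0=0x6a x1=0x00 x2=0x13 x3=0xbc x4=0x6b x5=0x12  N=0 Z=1
-- IRQ taken; context saved, return-PC = 6 --
mismatch: x1: reported 0x02 vs actual 0x00

BAD = x1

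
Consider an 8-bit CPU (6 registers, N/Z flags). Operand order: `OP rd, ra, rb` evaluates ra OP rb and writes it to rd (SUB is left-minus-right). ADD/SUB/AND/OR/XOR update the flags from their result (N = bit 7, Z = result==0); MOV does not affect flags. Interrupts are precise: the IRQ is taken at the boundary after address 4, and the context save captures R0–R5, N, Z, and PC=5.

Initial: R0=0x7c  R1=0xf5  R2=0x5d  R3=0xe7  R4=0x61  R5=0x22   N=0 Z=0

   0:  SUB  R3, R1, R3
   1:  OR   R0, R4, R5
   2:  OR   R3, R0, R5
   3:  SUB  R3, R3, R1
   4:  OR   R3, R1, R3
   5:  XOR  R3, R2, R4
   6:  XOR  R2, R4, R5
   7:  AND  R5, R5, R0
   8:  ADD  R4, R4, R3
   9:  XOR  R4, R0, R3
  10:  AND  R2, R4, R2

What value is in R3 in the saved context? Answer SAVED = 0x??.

SAVED = 0xff

after  0: R0=0x7c R1=0xf5 R2=0x5d R3=0x0e R4=0x61 R5=0x22  N=0 Z=0
after  1: R0=0x63 R1=0xf5 R2=0x5d R3=0x0e R4=0x61 R5=0x22  N=0 Z=0
after  2: R0=0x63 R1=0xf5 R2=0x5d R3=0x63 R4=0x61 R5=0x22  N=0 Z=0
after  3: R0=0x63 R1=0xf5 R2=0x5d R3=0x6e R4=0x61 R5=0x22  N=0 Z=0
after  4: R0=0x63 R1=0xf5 R2=0x5d R3=0xff R4=0x61 R5=0x22  N=1 Z=0
-- IRQ taken; context saved, return-PC = 5 --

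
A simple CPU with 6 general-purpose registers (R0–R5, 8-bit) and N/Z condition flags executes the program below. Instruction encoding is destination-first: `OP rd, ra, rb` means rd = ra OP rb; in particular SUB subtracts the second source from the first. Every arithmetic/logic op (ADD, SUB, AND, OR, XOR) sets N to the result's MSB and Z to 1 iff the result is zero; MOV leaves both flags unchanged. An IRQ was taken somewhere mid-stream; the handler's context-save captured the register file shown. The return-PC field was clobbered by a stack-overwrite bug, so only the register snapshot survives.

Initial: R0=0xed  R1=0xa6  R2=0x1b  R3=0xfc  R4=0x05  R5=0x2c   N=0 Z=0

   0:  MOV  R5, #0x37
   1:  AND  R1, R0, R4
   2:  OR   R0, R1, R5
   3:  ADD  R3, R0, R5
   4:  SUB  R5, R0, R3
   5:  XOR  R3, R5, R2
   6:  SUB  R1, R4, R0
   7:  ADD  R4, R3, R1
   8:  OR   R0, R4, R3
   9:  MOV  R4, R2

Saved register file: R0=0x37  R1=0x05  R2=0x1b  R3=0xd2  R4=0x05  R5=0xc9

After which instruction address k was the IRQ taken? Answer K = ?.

K = 5

after  0: R0=0xed R1=0xa6 R2=0x1b R3=0xfc R4=0x05 R5=0x37  N=0 Z=0
after  1: R0=0xed R1=0x05 R2=0x1b R3=0xfc R4=0x05 R5=0x37  N=0 Z=0
after  2: R0=0x37 R1=0x05 R2=0x1b R3=0xfc R4=0x05 R5=0x37  N=0 Z=0
after  3: R0=0x37 R1=0x05 R2=0x1b R3=0x6e R4=0x05 R5=0x37  N=0 Z=0
after  4: R0=0x37 R1=0x05 R2=0x1b R3=0x6e R4=0x05 R5=0xc9  N=1 Z=0
after  5: R0=0x37 R1=0x05 R2=0x1b R3=0xd2 R4=0x05 R5=0xc9  N=1 Z=0
-- IRQ taken; context saved, return-PC = 6 --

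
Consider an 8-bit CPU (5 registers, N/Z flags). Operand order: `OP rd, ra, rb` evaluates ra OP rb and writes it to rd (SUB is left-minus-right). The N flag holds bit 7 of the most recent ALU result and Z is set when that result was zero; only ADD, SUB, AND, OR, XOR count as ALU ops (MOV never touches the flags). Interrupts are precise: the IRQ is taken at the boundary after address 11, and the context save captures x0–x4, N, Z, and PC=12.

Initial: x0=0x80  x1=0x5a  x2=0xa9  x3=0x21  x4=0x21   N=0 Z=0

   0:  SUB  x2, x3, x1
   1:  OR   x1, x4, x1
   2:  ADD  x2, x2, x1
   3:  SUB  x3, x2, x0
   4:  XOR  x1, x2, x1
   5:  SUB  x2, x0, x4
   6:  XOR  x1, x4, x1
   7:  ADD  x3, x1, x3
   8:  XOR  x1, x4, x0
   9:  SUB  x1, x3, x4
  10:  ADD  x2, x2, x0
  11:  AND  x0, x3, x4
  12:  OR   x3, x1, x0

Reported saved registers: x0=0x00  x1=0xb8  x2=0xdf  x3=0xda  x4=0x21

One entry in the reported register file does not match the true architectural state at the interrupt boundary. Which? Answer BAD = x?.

BAD = x1

after  0: x0=0x80 x1=0x5a x2=0xc7 x3=0x21 x4=0x21  N=1 Z=0
after  1: x0=0x80 x1=0x7b x2=0xc7 x3=0x21 x4=0x21  N=0 Z=0
after  2: x0=0x80 x1=0x7b x2=0x42 x3=0x21 x4=0x21  N=0 Z=0
after  3: x0=0x80 x1=0x7b x2=0x42 x3=0xc2 x4=0x21  N=1 Z=0
after  4: x0=0x80 x1=0x39 x2=0x42 x3=0xc2 x4=0x21  N=0 Z=0
after  5: x0=0x80 x1=0x39 x2=0x5f x3=0xc2 x4=0x21  N=0 Z=0
after  6: x0=0x80 x1=0x18 x2=0x5f x3=0xc2 x4=0x21  N=0 Z=0
after  7: x0=0x80 x1=0x18 x2=0x5f x3=0xda x4=0x21  N=1 Z=0
after  8: x0=0x80 x1=0xa1 x2=0x5f x3=0xda x4=0x21  N=1 Z=0
after  9: x0=0x80 x1=0xb9 x2=0x5f x3=0xda x4=0x21  N=1 Z=0
after 10: x0=0x80 x1=0xb9 x2=0xdf x3=0xda x4=0x21  N=1 Z=0
after 11: x0=0x00 x1=0xb9 x2=0xdf x3=0xda x4=0x21  N=0 Z=1
-- IRQ taken; context saved, return-PC = 12 --
mismatch: x1: reported 0xb8 vs actual 0xb9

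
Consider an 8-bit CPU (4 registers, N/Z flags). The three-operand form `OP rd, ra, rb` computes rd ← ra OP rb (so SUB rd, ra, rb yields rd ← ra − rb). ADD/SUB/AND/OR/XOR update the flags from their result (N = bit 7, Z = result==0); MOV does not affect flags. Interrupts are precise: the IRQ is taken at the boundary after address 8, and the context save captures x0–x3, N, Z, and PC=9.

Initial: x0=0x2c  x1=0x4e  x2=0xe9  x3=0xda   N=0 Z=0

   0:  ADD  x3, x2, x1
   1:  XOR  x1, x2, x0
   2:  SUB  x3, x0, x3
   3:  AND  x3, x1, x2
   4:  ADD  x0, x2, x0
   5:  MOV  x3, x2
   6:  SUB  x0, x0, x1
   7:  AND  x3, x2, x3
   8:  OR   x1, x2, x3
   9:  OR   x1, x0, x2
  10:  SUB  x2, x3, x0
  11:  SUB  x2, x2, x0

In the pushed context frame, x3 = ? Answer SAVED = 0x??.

SAVED = 0xe9

after  0: x0=0x2c x1=0x4e x2=0xe9 x3=0x37  N=0 Z=0
after  1: x0=0x2c x1=0xc5 x2=0xe9 x3=0x37  N=1 Z=0
after  2: x0=0x2c x1=0xc5 x2=0xe9 x3=0xf5  N=1 Z=0
after  3: x0=0x2c x1=0xc5 x2=0xe9 x3=0xc1  N=1 Z=0
after  4: x0=0x15 x1=0xc5 x2=0xe9 x3=0xc1  N=0 Z=0
after  5: x0=0x15 x1=0xc5 x2=0xe9 x3=0xe9  N=0 Z=0
after  6: x0=0x50 x1=0xc5 x2=0xe9 x3=0xe9  N=0 Z=0
after  7: x0=0x50 x1=0xc5 x2=0xe9 x3=0xe9  N=1 Z=0
after  8: x0=0x50 x1=0xe9 x2=0xe9 x3=0xe9  N=1 Z=0
-- IRQ taken; context saved, return-PC = 9 --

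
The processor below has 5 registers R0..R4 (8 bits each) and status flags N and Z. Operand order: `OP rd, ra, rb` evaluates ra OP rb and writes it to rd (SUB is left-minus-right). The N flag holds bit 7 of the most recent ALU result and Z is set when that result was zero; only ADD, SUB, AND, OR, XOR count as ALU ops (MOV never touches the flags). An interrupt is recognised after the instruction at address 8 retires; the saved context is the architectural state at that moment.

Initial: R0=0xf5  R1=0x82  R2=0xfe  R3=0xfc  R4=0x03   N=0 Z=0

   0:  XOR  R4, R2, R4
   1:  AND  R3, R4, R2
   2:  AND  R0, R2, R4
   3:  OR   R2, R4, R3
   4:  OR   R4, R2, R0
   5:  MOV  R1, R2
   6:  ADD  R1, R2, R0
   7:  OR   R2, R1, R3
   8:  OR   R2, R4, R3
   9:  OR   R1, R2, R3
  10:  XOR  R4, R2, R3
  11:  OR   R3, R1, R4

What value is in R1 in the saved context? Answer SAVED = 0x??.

SAVED = 0xf9

after  0: R0=0xf5 R1=0x82 R2=0xfe R3=0xfc R4=0xfd  N=1 Z=0
after  1: R0=0xf5 R1=0x82 R2=0xfe R3=0xfc R4=0xfd  N=1 Z=0
after  2: R0=0xfc R1=0x82 R2=0xfe R3=0xfc R4=0xfd  N=1 Z=0
after  3: R0=0xfc R1=0x82 R2=0xfd R3=0xfc R4=0xfd  N=1 Z=0
after  4: R0=0xfc R1=0x82 R2=0xfd R3=0xfc R4=0xfd  N=1 Z=0
after  5: R0=0xfc R1=0xfd R2=0xfd R3=0xfc R4=0xfd  N=1 Z=0
after  6: R0=0xfc R1=0xf9 R2=0xfd R3=0xfc R4=0xfd  N=1 Z=0
after  7: R0=0xfc R1=0xf9 R2=0xfd R3=0xfc R4=0xfd  N=1 Z=0
after  8: R0=0xfc R1=0xf9 R2=0xfd R3=0xfc R4=0xfd  N=1 Z=0
-- IRQ taken; context saved, return-PC = 9 --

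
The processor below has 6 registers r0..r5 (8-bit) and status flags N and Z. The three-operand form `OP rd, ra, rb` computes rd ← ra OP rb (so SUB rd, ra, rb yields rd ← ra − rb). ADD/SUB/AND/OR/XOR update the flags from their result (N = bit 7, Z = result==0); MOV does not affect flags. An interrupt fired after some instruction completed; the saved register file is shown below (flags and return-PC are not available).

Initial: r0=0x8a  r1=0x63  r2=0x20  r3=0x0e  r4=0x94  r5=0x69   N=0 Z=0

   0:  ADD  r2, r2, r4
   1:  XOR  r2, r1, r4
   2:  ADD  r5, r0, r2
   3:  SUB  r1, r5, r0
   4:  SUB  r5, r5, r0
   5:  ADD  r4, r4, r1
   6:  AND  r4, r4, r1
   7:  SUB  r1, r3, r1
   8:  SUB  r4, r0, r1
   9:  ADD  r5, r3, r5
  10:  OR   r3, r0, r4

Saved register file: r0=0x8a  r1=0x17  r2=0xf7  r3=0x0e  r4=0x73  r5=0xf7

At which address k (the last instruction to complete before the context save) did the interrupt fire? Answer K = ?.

K = 8

after  0: r0=0x8a r1=0x63 r2=0xb4 r3=0x0e r4=0x94 r5=0x69  N=1 Z=0
after  1: r0=0x8a r1=0x63 r2=0xf7 r3=0x0e r4=0x94 r5=0x69  N=1 Z=0
after  2: r0=0x8a r1=0x63 r2=0xf7 r3=0x0e r4=0x94 r5=0x81  N=1 Z=0
after  3: r0=0x8a r1=0xf7 r2=0xf7 r3=0x0e r4=0x94 r5=0x81  N=1 Z=0
after  4: r0=0x8a r1=0xf7 r2=0xf7 r3=0x0e r4=0x94 r5=0xf7  N=1 Z=0
after  5: r0=0x8a r1=0xf7 r2=0xf7 r3=0x0e r4=0x8b r5=0xf7  N=1 Z=0
after  6: r0=0x8a r1=0xf7 r2=0xf7 r3=0x0e r4=0x83 r5=0xf7  N=1 Z=0
after  7: r0=0x8a r1=0x17 r2=0xf7 r3=0x0e r4=0x83 r5=0xf7  N=0 Z=0
after  8: r0=0x8a r1=0x17 r2=0xf7 r3=0x0e r4=0x73 r5=0xf7  N=0 Z=0
-- IRQ taken; context saved, return-PC = 9 --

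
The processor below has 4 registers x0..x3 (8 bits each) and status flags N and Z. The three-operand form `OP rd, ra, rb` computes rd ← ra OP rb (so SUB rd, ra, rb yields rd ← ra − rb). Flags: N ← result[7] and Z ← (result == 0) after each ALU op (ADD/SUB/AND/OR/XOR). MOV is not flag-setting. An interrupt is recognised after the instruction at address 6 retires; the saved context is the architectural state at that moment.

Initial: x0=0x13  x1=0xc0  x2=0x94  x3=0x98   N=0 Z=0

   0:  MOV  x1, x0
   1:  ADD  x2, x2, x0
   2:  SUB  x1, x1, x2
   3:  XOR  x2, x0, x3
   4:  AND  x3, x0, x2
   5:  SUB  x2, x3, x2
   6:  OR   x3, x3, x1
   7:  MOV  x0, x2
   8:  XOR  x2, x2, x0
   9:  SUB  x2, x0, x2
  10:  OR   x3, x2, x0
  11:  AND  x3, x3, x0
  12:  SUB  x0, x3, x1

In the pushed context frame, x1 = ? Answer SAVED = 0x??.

after  0: x0=0x13 x1=0x13 x2=0x94 x3=0x98  N=0 Z=0
after  1: x0=0x13 x1=0x13 x2=0xa7 x3=0x98  N=1 Z=0
after  2: x0=0x13 x1=0x6c x2=0xa7 x3=0x98  N=0 Z=0
after  3: x0=0x13 x1=0x6c x2=0x8b x3=0x98  N=1 Z=0
after  4: x0=0x13 x1=0x6c x2=0x8b x3=0x03  N=0 Z=0
after  5: x0=0x13 x1=0x6c x2=0x78 x3=0x03  N=0 Z=0
after  6: x0=0x13 x1=0x6c x2=0x78 x3=0x6f  N=0 Z=0
-- IRQ taken; context saved, return-PC = 7 --

SAVED = 0x6c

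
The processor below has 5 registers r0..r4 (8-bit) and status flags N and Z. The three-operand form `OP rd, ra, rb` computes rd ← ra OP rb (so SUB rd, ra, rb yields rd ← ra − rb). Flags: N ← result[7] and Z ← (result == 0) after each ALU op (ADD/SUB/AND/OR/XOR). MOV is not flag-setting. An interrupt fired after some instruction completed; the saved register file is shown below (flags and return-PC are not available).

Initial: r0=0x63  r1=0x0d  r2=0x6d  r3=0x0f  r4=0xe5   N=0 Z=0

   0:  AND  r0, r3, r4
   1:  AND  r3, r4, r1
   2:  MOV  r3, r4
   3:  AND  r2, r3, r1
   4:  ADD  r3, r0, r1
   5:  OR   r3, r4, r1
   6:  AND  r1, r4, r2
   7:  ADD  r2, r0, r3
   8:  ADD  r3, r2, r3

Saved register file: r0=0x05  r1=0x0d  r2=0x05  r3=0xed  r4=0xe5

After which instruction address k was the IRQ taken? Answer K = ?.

K = 5

after  0: r0=0x05 r1=0x0d r2=0x6d r3=0x0f r4=0xe5  N=0 Z=0
after  1: r0=0x05 r1=0x0d r2=0x6d r3=0x05 r4=0xe5  N=0 Z=0
after  2: r0=0x05 r1=0x0d r2=0x6d r3=0xe5 r4=0xe5  N=0 Z=0
after  3: r0=0x05 r1=0x0d r2=0x05 r3=0xe5 r4=0xe5  N=0 Z=0
after  4: r0=0x05 r1=0x0d r2=0x05 r3=0x12 r4=0xe5  N=0 Z=0
after  5: r0=0x05 r1=0x0d r2=0x05 r3=0xed r4=0xe5  N=1 Z=0
-- IRQ taken; context saved, return-PC = 6 --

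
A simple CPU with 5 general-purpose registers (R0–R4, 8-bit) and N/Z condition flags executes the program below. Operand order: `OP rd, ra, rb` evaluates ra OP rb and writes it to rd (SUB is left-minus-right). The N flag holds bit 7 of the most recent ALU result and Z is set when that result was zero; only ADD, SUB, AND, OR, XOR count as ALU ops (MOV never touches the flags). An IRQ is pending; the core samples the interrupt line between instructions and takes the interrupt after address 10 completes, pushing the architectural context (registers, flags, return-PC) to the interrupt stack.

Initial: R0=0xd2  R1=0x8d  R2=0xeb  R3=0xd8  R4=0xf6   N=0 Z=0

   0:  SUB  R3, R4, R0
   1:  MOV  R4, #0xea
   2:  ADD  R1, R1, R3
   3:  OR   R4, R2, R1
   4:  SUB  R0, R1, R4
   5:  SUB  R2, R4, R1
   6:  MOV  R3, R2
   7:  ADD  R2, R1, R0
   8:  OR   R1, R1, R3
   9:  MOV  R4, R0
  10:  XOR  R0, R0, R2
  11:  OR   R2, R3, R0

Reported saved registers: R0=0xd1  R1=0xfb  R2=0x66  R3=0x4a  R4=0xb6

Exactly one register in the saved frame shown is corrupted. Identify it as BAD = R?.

after  0: R0=0xd2 R1=0x8d R2=0xeb R3=0x24 R4=0xf6  N=0 Z=0
after  1: R0=0xd2 R1=0x8d R2=0xeb R3=0x24 R4=0xea  N=0 Z=0
after  2: R0=0xd2 R1=0xb1 R2=0xeb R3=0x24 R4=0xea  N=1 Z=0
after  3: R0=0xd2 R1=0xb1 R2=0xeb R3=0x24 R4=0xfb  N=1 Z=0
after  4: R0=0xb6 R1=0xb1 R2=0xeb R3=0x24 R4=0xfb  N=1 Z=0
after  5: R0=0xb6 R1=0xb1 R2=0x4a R3=0x24 R4=0xfb  N=0 Z=0
after  6: R0=0xb6 R1=0xb1 R2=0x4a R3=0x4a R4=0xfb  N=0 Z=0
after  7: R0=0xb6 R1=0xb1 R2=0x67 R3=0x4a R4=0xfb  N=0 Z=0
after  8: R0=0xb6 R1=0xfb R2=0x67 R3=0x4a R4=0xfb  N=1 Z=0
after  9: R0=0xb6 R1=0xfb R2=0x67 R3=0x4a R4=0xb6  N=1 Z=0
after 10: R0=0xd1 R1=0xfb R2=0x67 R3=0x4a R4=0xb6  N=1 Z=0
-- IRQ taken; context saved, return-PC = 11 --
mismatch: R2: reported 0x66 vs actual 0x67

BAD = R2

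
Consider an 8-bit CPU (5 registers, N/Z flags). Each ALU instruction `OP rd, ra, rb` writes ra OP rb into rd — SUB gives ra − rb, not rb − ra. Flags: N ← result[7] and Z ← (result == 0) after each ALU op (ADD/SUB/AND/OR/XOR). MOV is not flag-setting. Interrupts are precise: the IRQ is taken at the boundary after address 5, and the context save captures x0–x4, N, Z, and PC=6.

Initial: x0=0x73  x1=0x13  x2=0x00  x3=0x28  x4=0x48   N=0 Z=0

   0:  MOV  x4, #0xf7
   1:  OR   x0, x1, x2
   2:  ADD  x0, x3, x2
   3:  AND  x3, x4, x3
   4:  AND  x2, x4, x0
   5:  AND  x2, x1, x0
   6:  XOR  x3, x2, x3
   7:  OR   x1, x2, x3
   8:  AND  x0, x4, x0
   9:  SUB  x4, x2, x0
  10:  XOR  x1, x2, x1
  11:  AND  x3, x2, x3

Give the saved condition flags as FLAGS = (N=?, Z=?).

FLAGS = (N=0, Z=1)

after  0: x0=0x73 x1=0x13 x2=0x00 x3=0x28 x4=0xf7  N=0 Z=0
after  1: x0=0x13 x1=0x13 x2=0x00 x3=0x28 x4=0xf7  N=0 Z=0
after  2: x0=0x28 x1=0x13 x2=0x00 x3=0x28 x4=0xf7  N=0 Z=0
after  3: x0=0x28 x1=0x13 x2=0x00 x3=0x20 x4=0xf7  N=0 Z=0
after  4: x0=0x28 x1=0x13 x2=0x20 x3=0x20 x4=0xf7  N=0 Z=0
after  5: x0=0x28 x1=0x13 x2=0x00 x3=0x20 x4=0xf7  N=0 Z=1
-- IRQ taken; context saved, return-PC = 6 --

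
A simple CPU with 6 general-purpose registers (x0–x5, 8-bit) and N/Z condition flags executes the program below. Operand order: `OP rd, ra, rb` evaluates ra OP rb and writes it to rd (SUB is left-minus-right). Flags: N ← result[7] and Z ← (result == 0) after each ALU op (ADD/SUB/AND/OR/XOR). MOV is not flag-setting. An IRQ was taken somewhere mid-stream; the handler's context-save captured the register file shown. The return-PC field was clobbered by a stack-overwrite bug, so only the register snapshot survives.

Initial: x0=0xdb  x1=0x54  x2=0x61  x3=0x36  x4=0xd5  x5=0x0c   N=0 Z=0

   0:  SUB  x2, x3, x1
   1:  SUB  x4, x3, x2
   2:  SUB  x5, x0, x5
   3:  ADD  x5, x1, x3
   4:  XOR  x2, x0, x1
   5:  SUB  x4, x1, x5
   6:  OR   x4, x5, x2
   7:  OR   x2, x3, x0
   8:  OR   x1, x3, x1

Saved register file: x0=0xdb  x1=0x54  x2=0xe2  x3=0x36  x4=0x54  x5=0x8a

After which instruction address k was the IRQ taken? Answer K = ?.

after  0: x0=0xdb x1=0x54 x2=0xe2 x3=0x36 x4=0xd5 x5=0x0c  N=1 Z=0
after  1: x0=0xdb x1=0x54 x2=0xe2 x3=0x36 x4=0x54 x5=0x0c  N=0 Z=0
after  2: x0=0xdb x1=0x54 x2=0xe2 x3=0x36 x4=0x54 x5=0xcf  N=1 Z=0
after  3: x0=0xdb x1=0x54 x2=0xe2 x3=0x36 x4=0x54 x5=0x8a  N=1 Z=0
-- IRQ taken; context saved, return-PC = 4 --

K = 3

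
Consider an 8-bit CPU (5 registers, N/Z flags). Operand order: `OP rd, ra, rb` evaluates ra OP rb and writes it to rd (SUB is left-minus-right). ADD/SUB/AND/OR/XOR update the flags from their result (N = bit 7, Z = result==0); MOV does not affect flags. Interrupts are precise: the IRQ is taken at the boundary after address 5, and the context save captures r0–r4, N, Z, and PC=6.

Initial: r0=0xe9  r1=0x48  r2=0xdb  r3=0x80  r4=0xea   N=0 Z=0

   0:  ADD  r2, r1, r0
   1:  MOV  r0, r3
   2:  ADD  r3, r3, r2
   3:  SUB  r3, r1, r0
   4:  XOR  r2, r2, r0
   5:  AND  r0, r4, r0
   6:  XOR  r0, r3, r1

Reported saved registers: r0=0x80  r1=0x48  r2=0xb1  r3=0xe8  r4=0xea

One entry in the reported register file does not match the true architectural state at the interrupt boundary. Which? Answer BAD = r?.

BAD = r3

after  0: r0=0xe9 r1=0x48 r2=0x31 r3=0x80 r4=0xea  N=0 Z=0
after  1: r0=0x80 r1=0x48 r2=0x31 r3=0x80 r4=0xea  N=0 Z=0
after  2: r0=0x80 r1=0x48 r2=0x31 r3=0xb1 r4=0xea  N=1 Z=0
after  3: r0=0x80 r1=0x48 r2=0x31 r3=0xc8 r4=0xea  N=1 Z=0
after  4: r0=0x80 r1=0x48 r2=0xb1 r3=0xc8 r4=0xea  N=1 Z=0
after  5: r0=0x80 r1=0x48 r2=0xb1 r3=0xc8 r4=0xea  N=1 Z=0
-- IRQ taken; context saved, return-PC = 6 --
mismatch: r3: reported 0xe8 vs actual 0xc8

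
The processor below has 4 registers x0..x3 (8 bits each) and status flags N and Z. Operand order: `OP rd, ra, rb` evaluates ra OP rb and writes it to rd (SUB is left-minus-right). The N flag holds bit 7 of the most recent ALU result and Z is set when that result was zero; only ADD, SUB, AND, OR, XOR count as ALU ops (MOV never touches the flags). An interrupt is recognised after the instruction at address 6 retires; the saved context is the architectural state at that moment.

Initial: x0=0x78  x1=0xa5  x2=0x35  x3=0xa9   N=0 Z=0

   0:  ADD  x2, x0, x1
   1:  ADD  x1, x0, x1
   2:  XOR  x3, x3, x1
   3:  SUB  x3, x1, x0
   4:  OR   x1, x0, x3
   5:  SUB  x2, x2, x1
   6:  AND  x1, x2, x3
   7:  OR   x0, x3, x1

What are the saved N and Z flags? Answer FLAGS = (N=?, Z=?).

after  0: x0=0x78 x1=0xa5 x2=0x1d x3=0xa9  N=0 Z=0
after  1: x0=0x78 x1=0x1d x2=0x1d x3=0xa9  N=0 Z=0
after  2: x0=0x78 x1=0x1d x2=0x1d x3=0xb4  N=1 Z=0
after  3: x0=0x78 x1=0x1d x2=0x1d x3=0xa5  N=1 Z=0
after  4: x0=0x78 x1=0xfd x2=0x1d x3=0xa5  N=1 Z=0
after  5: x0=0x78 x1=0xfd x2=0x20 x3=0xa5  N=0 Z=0
after  6: x0=0x78 x1=0x20 x2=0x20 x3=0xa5  N=0 Z=0
-- IRQ taken; context saved, return-PC = 7 --

FLAGS = (N=0, Z=0)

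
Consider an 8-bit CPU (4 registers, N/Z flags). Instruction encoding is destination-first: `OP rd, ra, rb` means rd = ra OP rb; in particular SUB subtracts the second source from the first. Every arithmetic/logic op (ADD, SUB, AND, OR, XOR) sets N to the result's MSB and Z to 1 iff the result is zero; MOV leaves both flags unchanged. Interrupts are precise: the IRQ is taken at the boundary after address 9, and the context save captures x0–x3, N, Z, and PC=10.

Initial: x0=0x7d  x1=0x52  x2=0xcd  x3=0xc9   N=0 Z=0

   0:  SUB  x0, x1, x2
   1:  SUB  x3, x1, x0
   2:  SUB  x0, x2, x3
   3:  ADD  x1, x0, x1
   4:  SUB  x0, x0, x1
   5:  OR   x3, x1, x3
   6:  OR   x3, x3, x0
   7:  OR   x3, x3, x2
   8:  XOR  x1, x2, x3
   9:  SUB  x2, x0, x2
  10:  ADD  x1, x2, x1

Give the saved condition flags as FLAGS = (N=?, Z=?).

after  0: x0=0x85 x1=0x52 x2=0xcd x3=0xc9  N=1 Z=0
after  1: x0=0x85 x1=0x52 x2=0xcd x3=0xcd  N=1 Z=0
after  2: x0=0x00 x1=0x52 x2=0xcd x3=0xcd  N=0 Z=1
after  3: x0=0x00 x1=0x52 x2=0xcd x3=0xcd  N=0 Z=0
after  4: x0=0xae x1=0x52 x2=0xcd x3=0xcd  N=1 Z=0
after  5: x0=0xae x1=0x52 x2=0xcd x3=0xdf  N=1 Z=0
after  6: x0=0xae x1=0x52 x2=0xcd x3=0xff  N=1 Z=0
after  7: x0=0xae x1=0x52 x2=0xcd x3=0xff  N=1 Z=0
after  8: x0=0xae x1=0x32 x2=0xcd x3=0xff  N=0 Z=0
after  9: x0=0xae x1=0x32 x2=0xe1 x3=0xff  N=1 Z=0
-- IRQ taken; context saved, return-PC = 10 --

FLAGS = (N=1, Z=0)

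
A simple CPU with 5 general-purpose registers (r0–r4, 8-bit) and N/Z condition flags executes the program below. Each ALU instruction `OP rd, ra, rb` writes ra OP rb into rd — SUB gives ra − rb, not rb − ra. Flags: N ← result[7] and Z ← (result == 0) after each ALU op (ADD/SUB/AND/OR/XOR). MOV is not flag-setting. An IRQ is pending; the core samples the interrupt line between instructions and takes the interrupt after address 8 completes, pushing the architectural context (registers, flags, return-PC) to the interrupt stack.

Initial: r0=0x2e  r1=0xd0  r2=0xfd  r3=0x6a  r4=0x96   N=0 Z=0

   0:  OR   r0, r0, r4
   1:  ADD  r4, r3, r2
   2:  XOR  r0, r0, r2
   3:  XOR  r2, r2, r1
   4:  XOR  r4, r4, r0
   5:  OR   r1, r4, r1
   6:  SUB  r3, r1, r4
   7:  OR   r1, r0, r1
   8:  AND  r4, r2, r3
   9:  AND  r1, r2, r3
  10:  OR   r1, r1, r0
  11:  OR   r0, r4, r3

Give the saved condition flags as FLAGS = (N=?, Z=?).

FLAGS = (N=0, Z=1)

after  0: r0=0xbe r1=0xd0 r2=0xfd r3=0x6a r4=0x96  N=1 Z=0
after  1: r0=0xbe r1=0xd0 r2=0xfd r3=0x6a r4=0x67  N=0 Z=0
after  2: r0=0x43 r1=0xd0 r2=0xfd r3=0x6a r4=0x67  N=0 Z=0
after  3: r0=0x43 r1=0xd0 r2=0x2d r3=0x6a r4=0x67  N=0 Z=0
after  4: r0=0x43 r1=0xd0 r2=0x2d r3=0x6a r4=0x24  N=0 Z=0
after  5: r0=0x43 r1=0xf4 r2=0x2d r3=0x6a r4=0x24  N=1 Z=0
after  6: r0=0x43 r1=0xf4 r2=0x2d r3=0xd0 r4=0x24  N=1 Z=0
after  7: r0=0x43 r1=0xf7 r2=0x2d r3=0xd0 r4=0x24  N=1 Z=0
after  8: r0=0x43 r1=0xf7 r2=0x2d r3=0xd0 r4=0x00  N=0 Z=1
-- IRQ taken; context saved, return-PC = 9 --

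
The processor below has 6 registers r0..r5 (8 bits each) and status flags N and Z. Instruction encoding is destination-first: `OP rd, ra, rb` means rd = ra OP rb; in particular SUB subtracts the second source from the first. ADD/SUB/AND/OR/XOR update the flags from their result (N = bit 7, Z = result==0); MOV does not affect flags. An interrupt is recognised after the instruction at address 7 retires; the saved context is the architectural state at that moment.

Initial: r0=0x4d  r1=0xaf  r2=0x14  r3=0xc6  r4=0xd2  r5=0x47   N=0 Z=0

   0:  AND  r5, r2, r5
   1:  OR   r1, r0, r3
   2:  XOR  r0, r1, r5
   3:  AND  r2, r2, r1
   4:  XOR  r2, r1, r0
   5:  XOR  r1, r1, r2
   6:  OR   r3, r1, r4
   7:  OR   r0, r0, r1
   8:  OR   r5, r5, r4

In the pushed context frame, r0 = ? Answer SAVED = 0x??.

SAVED = 0xcb

after  0: r0=0x4d r1=0xaf r2=0x14 r3=0xc6 r4=0xd2 r5=0x04  N=0 Z=0
after  1: r0=0x4d r1=0xcf r2=0x14 r3=0xc6 r4=0xd2 r5=0x04  N=1 Z=0
after  2: r0=0xcb r1=0xcf r2=0x14 r3=0xc6 r4=0xd2 r5=0x04  N=1 Z=0
after  3: r0=0xcb r1=0xcf r2=0x04 r3=0xc6 r4=0xd2 r5=0x04  N=0 Z=0
after  4: r0=0xcb r1=0xcf r2=0x04 r3=0xc6 r4=0xd2 r5=0x04  N=0 Z=0
after  5: r0=0xcb r1=0xcb r2=0x04 r3=0xc6 r4=0xd2 r5=0x04  N=1 Z=0
after  6: r0=0xcb r1=0xcb r2=0x04 r3=0xdb r4=0xd2 r5=0x04  N=1 Z=0
after  7: r0=0xcb r1=0xcb r2=0x04 r3=0xdb r4=0xd2 r5=0x04  N=1 Z=0
-- IRQ taken; context saved, return-PC = 8 --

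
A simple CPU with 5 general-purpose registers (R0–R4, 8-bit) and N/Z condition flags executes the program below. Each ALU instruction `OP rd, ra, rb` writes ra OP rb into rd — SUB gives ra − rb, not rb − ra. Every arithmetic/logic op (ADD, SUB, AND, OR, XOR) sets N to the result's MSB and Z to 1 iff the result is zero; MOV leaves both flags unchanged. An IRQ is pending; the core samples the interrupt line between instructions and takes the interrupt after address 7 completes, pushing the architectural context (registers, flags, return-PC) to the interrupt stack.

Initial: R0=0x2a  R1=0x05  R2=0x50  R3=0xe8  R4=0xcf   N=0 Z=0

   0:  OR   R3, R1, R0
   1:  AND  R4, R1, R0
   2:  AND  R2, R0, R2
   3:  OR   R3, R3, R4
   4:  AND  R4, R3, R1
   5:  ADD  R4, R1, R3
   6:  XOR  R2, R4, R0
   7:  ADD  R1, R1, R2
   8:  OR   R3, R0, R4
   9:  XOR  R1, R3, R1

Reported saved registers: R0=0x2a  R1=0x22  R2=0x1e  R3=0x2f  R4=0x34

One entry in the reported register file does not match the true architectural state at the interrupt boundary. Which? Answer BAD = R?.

BAD = R1

after  0: R0=0x2a R1=0x05 R2=0x50 R3=0x2f R4=0xcf  N=0 Z=0
after  1: R0=0x2a R1=0x05 R2=0x50 R3=0x2f R4=0x00  N=0 Z=1
after  2: R0=0x2a R1=0x05 R2=0x00 R3=0x2f R4=0x00  N=0 Z=1
after  3: R0=0x2a R1=0x05 R2=0x00 R3=0x2f R4=0x00  N=0 Z=0
after  4: R0=0x2a R1=0x05 R2=0x00 R3=0x2f R4=0x05  N=0 Z=0
after  5: R0=0x2a R1=0x05 R2=0x00 R3=0x2f R4=0x34  N=0 Z=0
after  6: R0=0x2a R1=0x05 R2=0x1e R3=0x2f R4=0x34  N=0 Z=0
after  7: R0=0x2a R1=0x23 R2=0x1e R3=0x2f R4=0x34  N=0 Z=0
-- IRQ taken; context saved, return-PC = 8 --
mismatch: R1: reported 0x22 vs actual 0x23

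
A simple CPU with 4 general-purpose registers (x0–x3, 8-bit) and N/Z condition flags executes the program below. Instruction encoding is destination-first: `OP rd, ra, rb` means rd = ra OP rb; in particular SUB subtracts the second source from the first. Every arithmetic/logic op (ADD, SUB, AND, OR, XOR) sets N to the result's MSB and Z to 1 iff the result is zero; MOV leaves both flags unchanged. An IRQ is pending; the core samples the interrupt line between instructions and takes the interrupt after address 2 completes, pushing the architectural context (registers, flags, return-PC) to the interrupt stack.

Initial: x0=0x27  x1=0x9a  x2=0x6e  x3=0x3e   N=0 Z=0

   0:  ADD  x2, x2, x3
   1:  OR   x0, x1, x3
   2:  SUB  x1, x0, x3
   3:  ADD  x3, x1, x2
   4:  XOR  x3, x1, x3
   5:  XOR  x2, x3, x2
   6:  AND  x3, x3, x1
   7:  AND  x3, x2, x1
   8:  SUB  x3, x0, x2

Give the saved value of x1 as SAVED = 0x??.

after  0: x0=0x27 x1=0x9a x2=0xac x3=0x3e  N=1 Z=0
after  1: x0=0xbe x1=0x9a x2=0xac x3=0x3e  N=1 Z=0
after  2: x0=0xbe x1=0x80 x2=0xac x3=0x3e  N=1 Z=0
-- IRQ taken; context saved, return-PC = 3 --

SAVED = 0x80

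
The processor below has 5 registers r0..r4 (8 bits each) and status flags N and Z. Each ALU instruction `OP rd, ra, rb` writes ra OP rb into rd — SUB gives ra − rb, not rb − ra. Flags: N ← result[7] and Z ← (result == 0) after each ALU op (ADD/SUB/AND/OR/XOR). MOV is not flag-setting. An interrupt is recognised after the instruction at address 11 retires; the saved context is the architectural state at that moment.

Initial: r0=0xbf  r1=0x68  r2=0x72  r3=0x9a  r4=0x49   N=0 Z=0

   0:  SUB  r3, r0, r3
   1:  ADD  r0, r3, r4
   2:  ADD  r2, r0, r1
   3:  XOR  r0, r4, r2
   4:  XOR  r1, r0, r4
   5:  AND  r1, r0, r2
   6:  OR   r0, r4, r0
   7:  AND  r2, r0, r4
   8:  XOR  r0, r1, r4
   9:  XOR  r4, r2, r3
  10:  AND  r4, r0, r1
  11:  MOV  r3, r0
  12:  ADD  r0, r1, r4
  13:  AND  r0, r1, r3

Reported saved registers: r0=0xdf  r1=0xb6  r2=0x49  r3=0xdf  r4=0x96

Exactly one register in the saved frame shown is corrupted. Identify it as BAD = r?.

BAD = r1

after  0: r0=0xbf r1=0x68 r2=0x72 r3=0x25 r4=0x49  N=0 Z=0
after  1: r0=0x6e r1=0x68 r2=0x72 r3=0x25 r4=0x49  N=0 Z=0
after  2: r0=0x6e r1=0x68 r2=0xd6 r3=0x25 r4=0x49  N=1 Z=0
after  3: r0=0x9f r1=0x68 r2=0xd6 r3=0x25 r4=0x49  N=1 Z=0
after  4: r0=0x9f r1=0xd6 r2=0xd6 r3=0x25 r4=0x49  N=1 Z=0
after  5: r0=0x9f r1=0x96 r2=0xd6 r3=0x25 r4=0x49  N=1 Z=0
after  6: r0=0xdf r1=0x96 r2=0xd6 r3=0x25 r4=0x49  N=1 Z=0
after  7: r0=0xdf r1=0x96 r2=0x49 r3=0x25 r4=0x49  N=0 Z=0
after  8: r0=0xdf r1=0x96 r2=0x49 r3=0x25 r4=0x49  N=1 Z=0
after  9: r0=0xdf r1=0x96 r2=0x49 r3=0x25 r4=0x6c  N=0 Z=0
after 10: r0=0xdf r1=0x96 r2=0x49 r3=0x25 r4=0x96  N=1 Z=0
after 11: r0=0xdf r1=0x96 r2=0x49 r3=0xdf r4=0x96  N=1 Z=0
-- IRQ taken; context saved, return-PC = 12 --
mismatch: r1: reported 0xb6 vs actual 0x96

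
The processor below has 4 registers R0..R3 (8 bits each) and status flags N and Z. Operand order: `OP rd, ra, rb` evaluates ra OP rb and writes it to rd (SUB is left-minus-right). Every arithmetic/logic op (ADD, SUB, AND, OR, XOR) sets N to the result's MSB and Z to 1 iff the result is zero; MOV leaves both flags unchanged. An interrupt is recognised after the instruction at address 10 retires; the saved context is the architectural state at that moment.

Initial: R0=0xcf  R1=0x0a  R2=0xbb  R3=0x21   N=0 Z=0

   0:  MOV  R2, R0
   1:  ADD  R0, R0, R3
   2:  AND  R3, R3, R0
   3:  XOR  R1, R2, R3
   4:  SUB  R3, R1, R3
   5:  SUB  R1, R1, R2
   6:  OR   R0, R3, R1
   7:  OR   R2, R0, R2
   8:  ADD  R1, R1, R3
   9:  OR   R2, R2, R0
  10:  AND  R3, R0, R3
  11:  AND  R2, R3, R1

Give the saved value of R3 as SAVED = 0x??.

after  0: R0=0xcf R1=0x0a R2=0xcf R3=0x21  N=0 Z=0
after  1: R0=0xf0 R1=0x0a R2=0xcf R3=0x21  N=1 Z=0
after  2: R0=0xf0 R1=0x0a R2=0xcf R3=0x20  N=0 Z=0
after  3: R0=0xf0 R1=0xef R2=0xcf R3=0x20  N=1 Z=0
after  4: R0=0xf0 R1=0xef R2=0xcf R3=0xcf  N=1 Z=0
after  5: R0=0xf0 R1=0x20 R2=0xcf R3=0xcf  N=0 Z=0
after  6: R0=0xef R1=0x20 R2=0xcf R3=0xcf  N=1 Z=0
after  7: R0=0xef R1=0x20 R2=0xef R3=0xcf  N=1 Z=0
after  8: R0=0xef R1=0xef R2=0xef R3=0xcf  N=1 Z=0
after  9: R0=0xef R1=0xef R2=0xef R3=0xcf  N=1 Z=0
after 10: R0=0xef R1=0xef R2=0xef R3=0xcf  N=1 Z=0
-- IRQ taken; context saved, return-PC = 11 --

SAVED = 0xcf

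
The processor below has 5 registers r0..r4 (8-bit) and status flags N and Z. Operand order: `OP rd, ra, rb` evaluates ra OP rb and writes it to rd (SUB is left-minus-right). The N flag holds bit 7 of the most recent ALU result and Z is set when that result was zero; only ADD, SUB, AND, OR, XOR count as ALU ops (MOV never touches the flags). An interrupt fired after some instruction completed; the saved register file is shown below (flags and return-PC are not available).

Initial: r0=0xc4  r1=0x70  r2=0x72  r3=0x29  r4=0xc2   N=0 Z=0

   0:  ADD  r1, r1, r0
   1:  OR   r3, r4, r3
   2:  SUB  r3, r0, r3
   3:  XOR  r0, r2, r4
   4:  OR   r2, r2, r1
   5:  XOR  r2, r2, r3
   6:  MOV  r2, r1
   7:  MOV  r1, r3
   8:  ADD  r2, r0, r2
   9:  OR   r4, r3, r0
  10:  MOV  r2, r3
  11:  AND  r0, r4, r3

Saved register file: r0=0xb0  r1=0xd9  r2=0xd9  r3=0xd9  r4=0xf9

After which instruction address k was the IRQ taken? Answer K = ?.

after  0: r0=0xc4 r1=0x34 r2=0x72 r3=0x29 r4=0xc2  N=0 Z=0
after  1: r0=0xc4 r1=0x34 r2=0x72 r3=0xeb r4=0xc2  N=1 Z=0
after  2: r0=0xc4 r1=0x34 r2=0x72 r3=0xd9 r4=0xc2  N=1 Z=0
after  3: r0=0xb0 r1=0x34 r2=0x72 r3=0xd9 r4=0xc2  N=1 Z=0
after  4: r0=0xb0 r1=0x34 r2=0x76 r3=0xd9 r4=0xc2  N=0 Z=0
after  5: r0=0xb0 r1=0x34 r2=0xaf r3=0xd9 r4=0xc2  N=1 Z=0
after  6: r0=0xb0 r1=0x34 r2=0x34 r3=0xd9 r4=0xc2  N=1 Z=0
after  7: r0=0xb0 r1=0xd9 r2=0x34 r3=0xd9 r4=0xc2  N=1 Z=0
after  8: r0=0xb0 r1=0xd9 r2=0xe4 r3=0xd9 r4=0xc2  N=1 Z=0
after  9: r0=0xb0 r1=0xd9 r2=0xe4 r3=0xd9 r4=0xf9  N=1 Z=0
after 10: r0=0xb0 r1=0xd9 r2=0xd9 r3=0xd9 r4=0xf9  N=1 Z=0
-- IRQ taken; context saved, return-PC = 11 --

K = 10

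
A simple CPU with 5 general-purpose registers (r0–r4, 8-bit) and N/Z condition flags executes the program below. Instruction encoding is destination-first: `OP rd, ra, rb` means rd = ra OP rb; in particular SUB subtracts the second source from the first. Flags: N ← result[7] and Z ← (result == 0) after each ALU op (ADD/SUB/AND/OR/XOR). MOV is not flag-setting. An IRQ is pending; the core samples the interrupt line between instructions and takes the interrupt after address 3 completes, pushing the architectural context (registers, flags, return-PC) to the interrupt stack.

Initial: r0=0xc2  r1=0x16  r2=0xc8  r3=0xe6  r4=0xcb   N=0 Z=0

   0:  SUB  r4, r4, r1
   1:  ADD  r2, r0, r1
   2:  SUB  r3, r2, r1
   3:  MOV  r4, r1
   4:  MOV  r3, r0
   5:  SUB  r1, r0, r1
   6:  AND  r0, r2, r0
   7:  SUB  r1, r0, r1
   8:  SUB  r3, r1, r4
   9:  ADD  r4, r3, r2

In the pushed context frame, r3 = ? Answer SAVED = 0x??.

after  0: r0=0xc2 r1=0x16 r2=0xc8 r3=0xe6 r4=0xb5  N=1 Z=0
after  1: r0=0xc2 r1=0x16 r2=0xd8 r3=0xe6 r4=0xb5  N=1 Z=0
after  2: r0=0xc2 r1=0x16 r2=0xd8 r3=0xc2 r4=0xb5  N=1 Z=0
after  3: r0=0xc2 r1=0x16 r2=0xd8 r3=0xc2 r4=0x16  N=1 Z=0
-- IRQ taken; context saved, return-PC = 4 --

SAVED = 0xc2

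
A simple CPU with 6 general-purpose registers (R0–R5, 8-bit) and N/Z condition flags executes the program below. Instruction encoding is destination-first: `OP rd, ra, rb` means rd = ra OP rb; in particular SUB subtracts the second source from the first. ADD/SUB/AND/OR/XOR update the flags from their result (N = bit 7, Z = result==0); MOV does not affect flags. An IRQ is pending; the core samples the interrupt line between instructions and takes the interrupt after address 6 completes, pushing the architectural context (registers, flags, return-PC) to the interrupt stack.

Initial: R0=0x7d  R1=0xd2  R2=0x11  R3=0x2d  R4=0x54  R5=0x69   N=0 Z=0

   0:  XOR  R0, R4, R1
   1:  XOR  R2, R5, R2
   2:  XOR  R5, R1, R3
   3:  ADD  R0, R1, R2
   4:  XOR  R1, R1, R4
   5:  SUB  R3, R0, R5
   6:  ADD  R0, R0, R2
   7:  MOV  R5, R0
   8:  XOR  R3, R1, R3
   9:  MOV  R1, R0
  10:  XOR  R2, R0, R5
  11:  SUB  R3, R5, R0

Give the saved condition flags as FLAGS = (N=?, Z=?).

after  0: R0=0x86 R1=0xd2 R2=0x11 R3=0x2d R4=0x54 R5=0x69  N=1 Z=0
after  1: R0=0x86 R1=0xd2 R2=0x78 R3=0x2d R4=0x54 R5=0x69  N=0 Z=0
after  2: R0=0x86 R1=0xd2 R2=0x78 R3=0x2d R4=0x54 R5=0xff  N=1 Z=0
after  3: R0=0x4a R1=0xd2 R2=0x78 R3=0x2d R4=0x54 R5=0xff  N=0 Z=0
after  4: R0=0x4a R1=0x86 R2=0x78 R3=0x2d R4=0x54 R5=0xff  N=1 Z=0
after  5: R0=0x4a R1=0x86 R2=0x78 R3=0x4b R4=0x54 R5=0xff  N=0 Z=0
after  6: R0=0xc2 R1=0x86 R2=0x78 R3=0x4b R4=0x54 R5=0xff  N=1 Z=0
-- IRQ taken; context saved, return-PC = 7 --

FLAGS = (N=1, Z=0)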